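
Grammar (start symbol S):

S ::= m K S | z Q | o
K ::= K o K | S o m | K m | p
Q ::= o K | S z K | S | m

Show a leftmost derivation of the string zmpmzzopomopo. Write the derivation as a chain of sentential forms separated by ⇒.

S ⇒ zQ   [S ::= z Q]
zQ ⇒ zS   [Q ::= S]
zS ⇒ zmKS   [S ::= m K S]
zmKS ⇒ zmpS   [K ::= p]
zmpS ⇒ zmpmKS   [S ::= m K S]
zmpmKS ⇒ zmpmKoKS   [K ::= K o K]
zmpmKoKS ⇒ zmpmSomoKS   [K ::= S o m]
zmpmSomoKS ⇒ zmpmzQomoKS   [S ::= z Q]
zmpmzQomoKS ⇒ zmpmzSomoKS   [Q ::= S]
zmpmzSomoKS ⇒ zmpmzzQomoKS   [S ::= z Q]
zmpmzzQomoKS ⇒ zmpmzzoKomoKS   [Q ::= o K]
zmpmzzoKomoKS ⇒ zmpmzzopomoKS   [K ::= p]
zmpmzzopomoKS ⇒ zmpmzzopomopS   [K ::= p]
zmpmzzopomopS ⇒ zmpmzzopomopo   [S ::= o]

S ⇒ zQ ⇒ zS ⇒ zmKS ⇒ zmpS ⇒ zmpmKS ⇒ zmpmKoKS ⇒ zmpmSomoKS ⇒ zmpmzQomoKS ⇒ zmpmzSomoKS ⇒ zmpmzzQomoKS ⇒ zmpmzzoKomoKS ⇒ zmpmzzopomoKS ⇒ zmpmzzopomopS ⇒ zmpmzzopomopo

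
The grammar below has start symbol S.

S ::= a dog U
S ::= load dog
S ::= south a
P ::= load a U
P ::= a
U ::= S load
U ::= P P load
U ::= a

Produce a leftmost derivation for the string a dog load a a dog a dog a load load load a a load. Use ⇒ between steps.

S ⇒ a dog U ⇒ a dog P P load ⇒ a dog load a U P load ⇒ a dog load a S load P load ⇒ a dog load a a dog U load P load ⇒ a dog load a a dog S load load P load ⇒ a dog load a a dog a dog U load load P load ⇒ a dog load a a dog a dog a load load P load ⇒ a dog load a a dog a dog a load load load a U load ⇒ a dog load a a dog a dog a load load load a a load

S ⇒ a dog U   [S ::= a dog U]
a dog U ⇒ a dog P P load   [U ::= P P load]
a dog P P load ⇒ a dog load a U P load   [P ::= load a U]
a dog load a U P load ⇒ a dog load a S load P load   [U ::= S load]
a dog load a S load P load ⇒ a dog load a a dog U load P load   [S ::= a dog U]
a dog load a a dog U load P load ⇒ a dog load a a dog S load load P load   [U ::= S load]
a dog load a a dog S load load P load ⇒ a dog load a a dog a dog U load load P load   [S ::= a dog U]
a dog load a a dog a dog U load load P load ⇒ a dog load a a dog a dog a load load P load   [U ::= a]
a dog load a a dog a dog a load load P load ⇒ a dog load a a dog a dog a load load load a U load   [P ::= load a U]
a dog load a a dog a dog a load load load a U load ⇒ a dog load a a dog a dog a load load load a a load   [U ::= a]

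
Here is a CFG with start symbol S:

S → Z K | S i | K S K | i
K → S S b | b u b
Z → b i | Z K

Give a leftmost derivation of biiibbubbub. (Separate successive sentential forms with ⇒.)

S ⇒ ZK   [S → Z K]
ZK ⇒ ZKK   [Z → Z K]
ZKK ⇒ ZKKK   [Z → Z K]
ZKKK ⇒ biKKK   [Z → b i]
biKKK ⇒ biSSbKK   [K → S S b]
biSSbKK ⇒ biiSbKK   [S → i]
biiSbKK ⇒ biiibKK   [S → i]
biiibKK ⇒ biiibbubK   [K → b u b]
biiibbubK ⇒ biiibbubbub   [K → b u b]

S ⇒ ZK ⇒ ZKK ⇒ ZKKK ⇒ biKKK ⇒ biSSbKK ⇒ biiSbKK ⇒ biiibKK ⇒ biiibbubK ⇒ biiibbubbub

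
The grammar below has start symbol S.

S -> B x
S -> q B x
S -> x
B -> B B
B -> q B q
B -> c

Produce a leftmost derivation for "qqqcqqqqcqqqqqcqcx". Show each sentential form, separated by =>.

S=>qBx=>qBBx=>qqBqBx=>qqBBqBx=>qqqBqBqBx=>qqqBBqBqBx=>qqqcBqBqBx=>qqqcqBqqBqBx=>qqqcqqBqqqBqBx=>qqqcqqqBqqqqBqBx=>qqqcqqqqBqqqqqBqBx=>qqqcqqqqcqqqqqBqBx=>qqqcqqqqcqqqqqcqBx=>qqqcqqqqcqqqqqcqcx

S => qBx   [S -> q B x]
qBx => qBBx   [B -> B B]
qBBx => qqBqBx   [B -> q B q]
qqBqBx => qqBBqBx   [B -> B B]
qqBBqBx => qqqBqBqBx   [B -> q B q]
qqqBqBqBx => qqqBBqBqBx   [B -> B B]
qqqBBqBqBx => qqqcBqBqBx   [B -> c]
qqqcBqBqBx => qqqcqBqqBqBx   [B -> q B q]
qqqcqBqqBqBx => qqqcqqBqqqBqBx   [B -> q B q]
qqqcqqBqqqBqBx => qqqcqqqBqqqqBqBx   [B -> q B q]
qqqcqqqBqqqqBqBx => qqqcqqqqBqqqqqBqBx   [B -> q B q]
qqqcqqqqBqqqqqBqBx => qqqcqqqqcqqqqqBqBx   [B -> c]
qqqcqqqqcqqqqqBqBx => qqqcqqqqcqqqqqcqBx   [B -> c]
qqqcqqqqcqqqqqcqBx => qqqcqqqqcqqqqqcqcx   [B -> c]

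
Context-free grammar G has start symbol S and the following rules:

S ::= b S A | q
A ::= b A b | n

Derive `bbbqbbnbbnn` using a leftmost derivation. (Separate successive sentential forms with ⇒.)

S ⇒ bSA   [S ::= b S A]
bSA ⇒ bbSAA   [S ::= b S A]
bbSAA ⇒ bbbSAAA   [S ::= b S A]
bbbSAAA ⇒ bbbqAAA   [S ::= q]
bbbqAAA ⇒ bbbqbAbAA   [A ::= b A b]
bbbqbAbAA ⇒ bbbqbbAbbAA   [A ::= b A b]
bbbqbbAbbAA ⇒ bbbqbbnbbAA   [A ::= n]
bbbqbbnbbAA ⇒ bbbqbbnbbnA   [A ::= n]
bbbqbbnbbnA ⇒ bbbqbbnbbnn   [A ::= n]

S⇒bSA⇒bbSAA⇒bbbSAAA⇒bbbqAAA⇒bbbqbAbAA⇒bbbqbbAbbAA⇒bbbqbbnbbAA⇒bbbqbbnbbnA⇒bbbqbbnbbnn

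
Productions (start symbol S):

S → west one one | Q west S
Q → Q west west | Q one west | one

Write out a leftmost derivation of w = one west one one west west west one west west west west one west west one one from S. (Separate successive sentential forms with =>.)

S => Q west S => one west S => one west Q west S => one west Q west west west S => one west Q one west west west west S => one west Q west west one west west west west S => one west Q one west west west one west west west west S => one west one one west west west one west west west west S => one west one one west west west one west west west west Q west S => one west one one west west west one west west west west one west S => one west one one west west west one west west west west one west west one one

S => Q west S   [S → Q west S]
Q west S => one west S   [Q → one]
one west S => one west Q west S   [S → Q west S]
one west Q west S => one west Q west west west S   [Q → Q west west]
one west Q west west west S => one west Q one west west west west S   [Q → Q one west]
one west Q one west west west west S => one west Q west west one west west west west S   [Q → Q west west]
one west Q west west one west west west west S => one west Q one west west west one west west west west S   [Q → Q one west]
one west Q one west west west one west west west west S => one west one one west west west one west west west west S   [Q → one]
one west one one west west west one west west west west S => one west one one west west west one west west west west Q west S   [S → Q west S]
one west one one west west west one west west west west Q west S => one west one one west west west one west west west west one west S   [Q → one]
one west one one west west west one west west west west one west S => one west one one west west west one west west west west one west west one one   [S → west one one]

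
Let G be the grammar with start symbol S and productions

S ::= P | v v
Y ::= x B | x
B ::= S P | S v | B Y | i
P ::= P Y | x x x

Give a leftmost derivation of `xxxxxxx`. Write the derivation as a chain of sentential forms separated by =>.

S => P   [S ::= P]
P => PY   [P ::= P Y]
PY => PYY   [P ::= P Y]
PYY => PYYY   [P ::= P Y]
PYYY => PYYYY   [P ::= P Y]
PYYYY => xxxYYYY   [P ::= x x x]
xxxYYYY => xxxxYYY   [Y ::= x]
xxxxYYY => xxxxxYY   [Y ::= x]
xxxxxYY => xxxxxxY   [Y ::= x]
xxxxxxY => xxxxxxx   [Y ::= x]

S => P => PY => PYY => PYYY => PYYYY => xxxYYYY => xxxxYYY => xxxxxYY => xxxxxxY => xxxxxxx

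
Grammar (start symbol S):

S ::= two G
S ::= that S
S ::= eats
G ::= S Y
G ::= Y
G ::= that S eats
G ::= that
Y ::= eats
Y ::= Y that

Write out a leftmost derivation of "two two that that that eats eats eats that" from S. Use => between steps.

S => two G => two S Y => two two G Y => two two that S eats Y => two two that that S eats Y => two two that that that S eats Y => two two that that that eats eats Y => two two that that that eats eats Y that => two two that that that eats eats eats that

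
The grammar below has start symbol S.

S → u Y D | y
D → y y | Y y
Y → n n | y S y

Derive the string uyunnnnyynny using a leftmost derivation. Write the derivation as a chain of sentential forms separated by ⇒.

S ⇒ uYD   [S → u Y D]
uYD ⇒ uySyD   [Y → y S y]
uySyD ⇒ uyuYDyD   [S → u Y D]
uyuYDyD ⇒ uyunnDyD   [Y → n n]
uyunnDyD ⇒ uyunnYyyD   [D → Y y]
uyunnYyyD ⇒ uyunnnnyyD   [Y → n n]
uyunnnnyyD ⇒ uyunnnnyyYy   [D → Y y]
uyunnnnyyYy ⇒ uyunnnnyynny   [Y → n n]

S⇒uYD⇒uySyD⇒uyuYDyD⇒uyunnDyD⇒uyunnYyyD⇒uyunnnnyyD⇒uyunnnnyyYy⇒uyunnnnyynny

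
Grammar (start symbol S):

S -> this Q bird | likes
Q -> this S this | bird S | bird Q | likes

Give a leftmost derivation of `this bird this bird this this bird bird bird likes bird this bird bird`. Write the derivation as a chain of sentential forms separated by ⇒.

S ⇒ this Q bird   [S -> this Q bird]
this Q bird ⇒ this bird S bird   [Q -> bird S]
this bird S bird ⇒ this bird this Q bird bird   [S -> this Q bird]
this bird this Q bird bird ⇒ this bird this bird Q bird bird   [Q -> bird Q]
this bird this bird Q bird bird ⇒ this bird this bird this S this bird bird   [Q -> this S this]
this bird this bird this S this bird bird ⇒ this bird this bird this this Q bird this bird bird   [S -> this Q bird]
this bird this bird this this Q bird this bird bird ⇒ this bird this bird this this bird Q bird this bird bird   [Q -> bird Q]
this bird this bird this this bird Q bird this bird bird ⇒ this bird this bird this this bird bird Q bird this bird bird   [Q -> bird Q]
this bird this bird this this bird bird Q bird this bird bird ⇒ this bird this bird this this bird bird bird S bird this bird bird   [Q -> bird S]
this bird this bird this this bird bird bird S bird this bird bird ⇒ this bird this bird this this bird bird bird likes bird this bird bird   [S -> likes]

S ⇒ this Q bird ⇒ this bird S bird ⇒ this bird this Q bird bird ⇒ this bird this bird Q bird bird ⇒ this bird this bird this S this bird bird ⇒ this bird this bird this this Q bird this bird bird ⇒ this bird this bird this this bird Q bird this bird bird ⇒ this bird this bird this this bird bird Q bird this bird bird ⇒ this bird this bird this this bird bird bird S bird this bird bird ⇒ this bird this bird this this bird bird bird likes bird this bird bird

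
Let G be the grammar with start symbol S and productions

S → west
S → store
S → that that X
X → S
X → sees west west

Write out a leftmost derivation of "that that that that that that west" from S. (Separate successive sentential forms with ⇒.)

S ⇒ that that X ⇒ that that S ⇒ that that that that X ⇒ that that that that S ⇒ that that that that that that X ⇒ that that that that that that S ⇒ that that that that that that west

S ⇒ that that X   [S → that that X]
that that X ⇒ that that S   [X → S]
that that S ⇒ that that that that X   [S → that that X]
that that that that X ⇒ that that that that S   [X → S]
that that that that S ⇒ that that that that that that X   [S → that that X]
that that that that that that X ⇒ that that that that that that S   [X → S]
that that that that that that S ⇒ that that that that that that west   [S → west]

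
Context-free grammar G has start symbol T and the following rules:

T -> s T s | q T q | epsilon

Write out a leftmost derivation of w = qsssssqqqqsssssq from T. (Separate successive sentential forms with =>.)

T => qTq => qsTsq => qssTssq => qsssTsssq => qssssTssssq => qsssssTsssssq => qsssssqTqsssssq => qsssssqqTqqsssssq => qsssssqqqqsssssq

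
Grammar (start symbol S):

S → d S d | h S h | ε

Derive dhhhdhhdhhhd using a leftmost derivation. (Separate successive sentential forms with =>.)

S => dSd   [S → d S d]
dSd => dhShd   [S → h S h]
dhShd => dhhShhd   [S → h S h]
dhhShhd => dhhhShhhd   [S → h S h]
dhhhShhhd => dhhhdSdhhhd   [S → d S d]
dhhhdSdhhhd => dhhhdhShdhhhd   [S → h S h]
dhhhdhShdhhhd => dhhhdhhdhhhd   [S → ε]

S=>dSd=>dhShd=>dhhShhd=>dhhhShhhd=>dhhhdSdhhhd=>dhhhdhShdhhhd=>dhhhdhhdhhhd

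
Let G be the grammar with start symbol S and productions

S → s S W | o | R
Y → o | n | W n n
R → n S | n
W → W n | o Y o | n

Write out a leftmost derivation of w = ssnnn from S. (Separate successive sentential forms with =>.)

S => sSW => ssSWW => ssRWW => ssnWW => ssnnW => ssnnn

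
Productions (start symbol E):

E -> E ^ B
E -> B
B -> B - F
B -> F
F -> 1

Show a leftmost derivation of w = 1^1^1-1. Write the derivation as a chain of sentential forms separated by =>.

E => E^B   [E -> E ^ B]
E^B => E^B^B   [E -> E ^ B]
E^B^B => B^B^B   [E -> B]
B^B^B => F^B^B   [B -> F]
F^B^B => 1^B^B   [F -> 1]
1^B^B => 1^F^B   [B -> F]
1^F^B => 1^1^B   [F -> 1]
1^1^B => 1^1^B-F   [B -> B - F]
1^1^B-F => 1^1^F-F   [B -> F]
1^1^F-F => 1^1^1-F   [F -> 1]
1^1^1-F => 1^1^1-1   [F -> 1]

E => E^B => E^B^B => B^B^B => F^B^B => 1^B^B => 1^F^B => 1^1^B => 1^1^B-F => 1^1^F-F => 1^1^1-F => 1^1^1-1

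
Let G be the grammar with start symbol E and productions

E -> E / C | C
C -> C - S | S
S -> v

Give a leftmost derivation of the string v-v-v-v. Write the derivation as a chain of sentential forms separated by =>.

E => C => C-S => C-S-S => C-S-S-S => S-S-S-S => v-S-S-S => v-v-S-S => v-v-v-S => v-v-v-v

E => C   [E -> C]
C => C-S   [C -> C - S]
C-S => C-S-S   [C -> C - S]
C-S-S => C-S-S-S   [C -> C - S]
C-S-S-S => S-S-S-S   [C -> S]
S-S-S-S => v-S-S-S   [S -> v]
v-S-S-S => v-v-S-S   [S -> v]
v-v-S-S => v-v-v-S   [S -> v]
v-v-v-S => v-v-v-v   [S -> v]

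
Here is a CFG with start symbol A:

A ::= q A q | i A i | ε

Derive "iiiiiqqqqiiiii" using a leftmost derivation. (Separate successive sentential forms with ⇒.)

A⇒iAi⇒iiAii⇒iiiAiii⇒iiiiAiiii⇒iiiiiAiiiii⇒iiiiiqAqiiiii⇒iiiiiqqAqqiiiii⇒iiiiiqqqqiiiii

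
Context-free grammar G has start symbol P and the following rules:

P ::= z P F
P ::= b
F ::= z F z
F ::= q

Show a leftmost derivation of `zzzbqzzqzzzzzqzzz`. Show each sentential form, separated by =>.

P => zPF => zzPFF => zzzPFFF => zzzbFFF => zzzbqFF => zzzbqzFzF => zzzbqzzFzzF => zzzbqzzqzzF => zzzbqzzqzzzFz => zzzbqzzqzzzzFzz => zzzbqzzqzzzzzFzzz => zzzbqzzqzzzzzqzzz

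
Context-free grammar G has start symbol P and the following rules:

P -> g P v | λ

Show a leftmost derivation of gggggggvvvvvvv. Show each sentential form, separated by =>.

P => gPv   [P -> g P v]
gPv => ggPvv   [P -> g P v]
ggPvv => gggPvvv   [P -> g P v]
gggPvvv => ggggPvvvv   [P -> g P v]
ggggPvvvv => gggggPvvvvv   [P -> g P v]
gggggPvvvvv => ggggggPvvvvvv   [P -> g P v]
ggggggPvvvvvv => gggggggPvvvvvvv   [P -> g P v]
gggggggPvvvvvvv => gggggggvvvvvvv   [P -> λ]

P=>gPv=>ggPvv=>gggPvvv=>ggggPvvvv=>gggggPvvvvv=>ggggggPvvvvvv=>gggggggPvvvvvvv=>gggggggvvvvvvv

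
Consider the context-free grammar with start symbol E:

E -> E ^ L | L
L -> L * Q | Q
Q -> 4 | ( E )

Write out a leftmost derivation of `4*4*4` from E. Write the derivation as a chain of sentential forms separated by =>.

E => L => L*Q => L*Q*Q => Q*Q*Q => 4*Q*Q => 4*4*Q => 4*4*4

E => L   [E -> L]
L => L*Q   [L -> L * Q]
L*Q => L*Q*Q   [L -> L * Q]
L*Q*Q => Q*Q*Q   [L -> Q]
Q*Q*Q => 4*Q*Q   [Q -> 4]
4*Q*Q => 4*4*Q   [Q -> 4]
4*4*Q => 4*4*4   [Q -> 4]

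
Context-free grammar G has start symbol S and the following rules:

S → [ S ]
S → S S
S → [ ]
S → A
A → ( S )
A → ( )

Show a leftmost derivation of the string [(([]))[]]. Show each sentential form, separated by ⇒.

S⇒[S]⇒[SS]⇒[AS]⇒[(S)S]⇒[(A)S]⇒[((S))S]⇒[(([]))S]⇒[(([]))[]]

S ⇒ [S]   [S → [ S ]]
[S] ⇒ [SS]   [S → S S]
[SS] ⇒ [AS]   [S → A]
[AS] ⇒ [(S)S]   [A → ( S )]
[(S)S] ⇒ [(A)S]   [S → A]
[(A)S] ⇒ [((S))S]   [A → ( S )]
[((S))S] ⇒ [(([]))S]   [S → [ ]]
[(([]))S] ⇒ [(([]))[]]   [S → [ ]]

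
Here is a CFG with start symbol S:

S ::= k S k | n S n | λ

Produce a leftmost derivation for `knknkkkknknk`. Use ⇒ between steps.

S ⇒ kSk ⇒ knSnk ⇒ knkSknk ⇒ knknSnknk ⇒ knknkSknknk ⇒ knknkkSkknknk ⇒ knknkkkknknk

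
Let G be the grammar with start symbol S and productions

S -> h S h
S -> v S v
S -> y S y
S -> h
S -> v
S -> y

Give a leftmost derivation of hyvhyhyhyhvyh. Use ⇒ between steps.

S ⇒ hSh   [S -> h S h]
hSh ⇒ hySyh   [S -> y S y]
hySyh ⇒ hyvSvyh   [S -> v S v]
hyvSvyh ⇒ hyvhShvyh   [S -> h S h]
hyvhShvyh ⇒ hyvhySyhvyh   [S -> y S y]
hyvhySyhvyh ⇒ hyvhyhShyhvyh   [S -> h S h]
hyvhyhShyhvyh ⇒ hyvhyhyhyhvyh   [S -> y]

S⇒hSh⇒hySyh⇒hyvSvyh⇒hyvhShvyh⇒hyvhySyhvyh⇒hyvhyhShyhvyh⇒hyvhyhyhyhvyh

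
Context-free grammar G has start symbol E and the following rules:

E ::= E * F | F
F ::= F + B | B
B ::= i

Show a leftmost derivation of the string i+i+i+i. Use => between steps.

E => F   [E ::= F]
F => F+B   [F ::= F + B]
F+B => F+B+B   [F ::= F + B]
F+B+B => F+B+B+B   [F ::= F + B]
F+B+B+B => B+B+B+B   [F ::= B]
B+B+B+B => i+B+B+B   [B ::= i]
i+B+B+B => i+i+B+B   [B ::= i]
i+i+B+B => i+i+i+B   [B ::= i]
i+i+i+B => i+i+i+i   [B ::= i]

E => F => F+B => F+B+B => F+B+B+B => B+B+B+B => i+B+B+B => i+i+B+B => i+i+i+B => i+i+i+i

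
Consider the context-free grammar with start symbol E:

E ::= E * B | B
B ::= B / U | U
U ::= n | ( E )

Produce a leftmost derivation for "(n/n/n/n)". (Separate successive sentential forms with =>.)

E => B   [E ::= B]
B => U   [B ::= U]
U => (E)   [U ::= ( E )]
(E) => (B)   [E ::= B]
(B) => (B/U)   [B ::= B / U]
(B/U) => (B/U/U)   [B ::= B / U]
(B/U/U) => (B/U/U/U)   [B ::= B / U]
(B/U/U/U) => (U/U/U/U)   [B ::= U]
(U/U/U/U) => (n/U/U/U)   [U ::= n]
(n/U/U/U) => (n/n/U/U)   [U ::= n]
(n/n/U/U) => (n/n/n/U)   [U ::= n]
(n/n/n/U) => (n/n/n/n)   [U ::= n]

E => B => U => (E) => (B) => (B/U) => (B/U/U) => (B/U/U/U) => (U/U/U/U) => (n/U/U/U) => (n/n/U/U) => (n/n/n/U) => (n/n/n/n)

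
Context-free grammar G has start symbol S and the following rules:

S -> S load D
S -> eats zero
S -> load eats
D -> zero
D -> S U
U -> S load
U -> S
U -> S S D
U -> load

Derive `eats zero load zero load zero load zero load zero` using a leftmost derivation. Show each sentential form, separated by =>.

S => S load D   [S -> S load D]
S load D => S load D load D   [S -> S load D]
S load D load D => S load D load D load D   [S -> S load D]
S load D load D load D => S load D load D load D load D   [S -> S load D]
S load D load D load D load D => eats zero load D load D load D load D   [S -> eats zero]
eats zero load D load D load D load D => eats zero load zero load D load D load D   [D -> zero]
eats zero load zero load D load D load D => eats zero load zero load zero load D load D   [D -> zero]
eats zero load zero load zero load D load D => eats zero load zero load zero load zero load D   [D -> zero]
eats zero load zero load zero load zero load D => eats zero load zero load zero load zero load zero   [D -> zero]

S => S load D => S load D load D => S load D load D load D => S load D load D load D load D => eats zero load D load D load D load D => eats zero load zero load D load D load D => eats zero load zero load zero load D load D => eats zero load zero load zero load zero load D => eats zero load zero load zero load zero load zero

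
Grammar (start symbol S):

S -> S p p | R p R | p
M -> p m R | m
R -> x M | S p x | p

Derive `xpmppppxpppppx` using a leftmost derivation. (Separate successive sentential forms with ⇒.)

S ⇒ RpR ⇒ xMpR ⇒ xpmRpR ⇒ xpmSpxpR ⇒ xpmSpppxpR ⇒ xpmppppxpR ⇒ xpmppppxpSpx ⇒ xpmppppxpSpppx ⇒ xpmppppxpppppx

S ⇒ RpR   [S -> R p R]
RpR ⇒ xMpR   [R -> x M]
xMpR ⇒ xpmRpR   [M -> p m R]
xpmRpR ⇒ xpmSpxpR   [R -> S p x]
xpmSpxpR ⇒ xpmSpppxpR   [S -> S p p]
xpmSpppxpR ⇒ xpmppppxpR   [S -> p]
xpmppppxpR ⇒ xpmppppxpSpx   [R -> S p x]
xpmppppxpSpx ⇒ xpmppppxpSpppx   [S -> S p p]
xpmppppxpSpppx ⇒ xpmppppxpppppx   [S -> p]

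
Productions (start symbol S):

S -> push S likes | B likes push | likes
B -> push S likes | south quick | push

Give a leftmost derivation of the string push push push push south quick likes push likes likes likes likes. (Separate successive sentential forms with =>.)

S => push S likes => push push S likes likes => push push push S likes likes likes => push push push push S likes likes likes likes => push push push push B likes push likes likes likes likes => push push push push south quick likes push likes likes likes likes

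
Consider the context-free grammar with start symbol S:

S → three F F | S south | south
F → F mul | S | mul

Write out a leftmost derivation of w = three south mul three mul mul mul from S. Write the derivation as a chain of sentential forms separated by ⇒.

S ⇒ three F F ⇒ three F mul F ⇒ three S mul F ⇒ three south mul F ⇒ three south mul F mul ⇒ three south mul S mul ⇒ three south mul three F F mul ⇒ three south mul three mul F mul ⇒ three south mul three mul mul mul

S ⇒ three F F   [S → three F F]
three F F ⇒ three F mul F   [F → F mul]
three F mul F ⇒ three S mul F   [F → S]
three S mul F ⇒ three south mul F   [S → south]
three south mul F ⇒ three south mul F mul   [F → F mul]
three south mul F mul ⇒ three south mul S mul   [F → S]
three south mul S mul ⇒ three south mul three F F mul   [S → three F F]
three south mul three F F mul ⇒ three south mul three mul F mul   [F → mul]
three south mul three mul F mul ⇒ three south mul three mul mul mul   [F → mul]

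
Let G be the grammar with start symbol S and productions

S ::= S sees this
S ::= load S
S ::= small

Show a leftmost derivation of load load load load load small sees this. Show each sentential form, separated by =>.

S => load S   [S ::= load S]
load S => load load S   [S ::= load S]
load load S => load load load S   [S ::= load S]
load load load S => load load load load S   [S ::= load S]
load load load load S => load load load load load S   [S ::= load S]
load load load load load S => load load load load load S sees this   [S ::= S sees this]
load load load load load S sees this => load load load load load small sees this   [S ::= small]

S => load S => load load S => load load load S => load load load load S => load load load load load S => load load load load load S sees this => load load load load load small sees this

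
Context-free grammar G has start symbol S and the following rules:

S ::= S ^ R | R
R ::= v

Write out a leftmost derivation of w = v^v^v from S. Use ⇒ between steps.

S ⇒ S^R   [S ::= S ^ R]
S^R ⇒ S^R^R   [S ::= S ^ R]
S^R^R ⇒ R^R^R   [S ::= R]
R^R^R ⇒ v^R^R   [R ::= v]
v^R^R ⇒ v^v^R   [R ::= v]
v^v^R ⇒ v^v^v   [R ::= v]

S ⇒ S^R ⇒ S^R^R ⇒ R^R^R ⇒ v^R^R ⇒ v^v^R ⇒ v^v^v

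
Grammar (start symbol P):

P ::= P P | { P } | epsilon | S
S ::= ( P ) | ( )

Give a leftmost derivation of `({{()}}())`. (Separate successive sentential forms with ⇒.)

P ⇒ S ⇒ (P) ⇒ (PP) ⇒ ({P}P) ⇒ ({{P}}P) ⇒ ({{S}}P) ⇒ ({{()}}P) ⇒ ({{()}}S) ⇒ ({{()}}())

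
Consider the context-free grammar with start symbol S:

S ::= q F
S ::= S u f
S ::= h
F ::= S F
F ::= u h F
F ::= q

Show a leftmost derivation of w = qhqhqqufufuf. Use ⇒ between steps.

S ⇒ Suf ⇒ Sufuf ⇒ Sufufuf ⇒ qFufufuf ⇒ qSFufufuf ⇒ qhFufufuf ⇒ qhSFufufuf ⇒ qhqFFufufuf ⇒ qhqSFFufufuf ⇒ qhqhFFufufuf ⇒ qhqhqFufufuf ⇒ qhqhqqufufuf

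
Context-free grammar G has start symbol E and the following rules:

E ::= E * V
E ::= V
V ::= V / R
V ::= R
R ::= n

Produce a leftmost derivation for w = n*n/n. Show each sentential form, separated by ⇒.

E ⇒ E*V   [E ::= E * V]
E*V ⇒ V*V   [E ::= V]
V*V ⇒ R*V   [V ::= R]
R*V ⇒ n*V   [R ::= n]
n*V ⇒ n*V/R   [V ::= V / R]
n*V/R ⇒ n*R/R   [V ::= R]
n*R/R ⇒ n*n/R   [R ::= n]
n*n/R ⇒ n*n/n   [R ::= n]

E⇒E*V⇒V*V⇒R*V⇒n*V⇒n*V/R⇒n*R/R⇒n*n/R⇒n*n/n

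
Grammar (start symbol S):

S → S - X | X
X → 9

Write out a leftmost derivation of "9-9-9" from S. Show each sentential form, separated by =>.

S => S-X   [S → S - X]
S-X => S-X-X   [S → S - X]
S-X-X => X-X-X   [S → X]
X-X-X => 9-X-X   [X → 9]
9-X-X => 9-9-X   [X → 9]
9-9-X => 9-9-9   [X → 9]

S=>S-X=>S-X-X=>X-X-X=>9-X-X=>9-9-X=>9-9-9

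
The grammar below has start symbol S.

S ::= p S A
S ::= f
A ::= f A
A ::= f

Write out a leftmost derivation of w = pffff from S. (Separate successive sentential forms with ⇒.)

S ⇒ pSA ⇒ pfA ⇒ pffA ⇒ pfffA ⇒ pffff

S ⇒ pSA   [S ::= p S A]
pSA ⇒ pfA   [S ::= f]
pfA ⇒ pffA   [A ::= f A]
pffA ⇒ pfffA   [A ::= f A]
pfffA ⇒ pffff   [A ::= f]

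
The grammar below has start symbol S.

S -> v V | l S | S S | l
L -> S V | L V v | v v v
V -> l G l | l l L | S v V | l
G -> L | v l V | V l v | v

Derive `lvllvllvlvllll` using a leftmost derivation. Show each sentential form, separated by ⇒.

S ⇒ lS   [S -> l S]
lS ⇒ lSS   [S -> S S]
lSS ⇒ lvVS   [S -> v V]
lvVS ⇒ lvlGlS   [V -> l G l]
lvlGlS ⇒ lvlVlvlS   [G -> V l v]
lvlVlvlS ⇒ lvllGllvlS   [V -> l G l]
lvllGllvlS ⇒ lvllvllvlS   [G -> v]
lvllvllvlS ⇒ lvllvllvlvV   [S -> v V]
lvllvllvlvV ⇒ lvllvllvlvllL   [V -> l l L]
lvllvllvlvllL ⇒ lvllvllvlvllSV   [L -> S V]
lvllvllvlvllSV ⇒ lvllvllvlvlllV   [S -> l]
lvllvllvlvlllV ⇒ lvllvllvlvllll   [V -> l]

S ⇒ lS ⇒ lSS ⇒ lvVS ⇒ lvlGlS ⇒ lvlVlvlS ⇒ lvllGllvlS ⇒ lvllvllvlS ⇒ lvllvllvlvV ⇒ lvllvllvlvllL ⇒ lvllvllvlvllSV ⇒ lvllvllvlvlllV ⇒ lvllvllvlvllll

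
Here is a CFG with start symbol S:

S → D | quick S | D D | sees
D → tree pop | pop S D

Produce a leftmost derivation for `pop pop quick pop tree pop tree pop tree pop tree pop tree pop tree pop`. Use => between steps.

S => D D => pop S D D => pop D D D => pop pop S D D D => pop pop quick S D D D => pop pop quick D D D D D => pop pop quick pop S D D D D D => pop pop quick pop D D D D D D => pop pop quick pop tree pop D D D D D => pop pop quick pop tree pop tree pop D D D D => pop pop quick pop tree pop tree pop tree pop D D D => pop pop quick pop tree pop tree pop tree pop tree pop D D => pop pop quick pop tree pop tree pop tree pop tree pop tree pop D => pop pop quick pop tree pop tree pop tree pop tree pop tree pop tree pop

S => D D   [S → D D]
D D => pop S D D   [D → pop S D]
pop S D D => pop D D D   [S → D]
pop D D D => pop pop S D D D   [D → pop S D]
pop pop S D D D => pop pop quick S D D D   [S → quick S]
pop pop quick S D D D => pop pop quick D D D D D   [S → D D]
pop pop quick D D D D D => pop pop quick pop S D D D D D   [D → pop S D]
pop pop quick pop S D D D D D => pop pop quick pop D D D D D D   [S → D]
pop pop quick pop D D D D D D => pop pop quick pop tree pop D D D D D   [D → tree pop]
pop pop quick pop tree pop D D D D D => pop pop quick pop tree pop tree pop D D D D   [D → tree pop]
pop pop quick pop tree pop tree pop D D D D => pop pop quick pop tree pop tree pop tree pop D D D   [D → tree pop]
pop pop quick pop tree pop tree pop tree pop D D D => pop pop quick pop tree pop tree pop tree pop tree pop D D   [D → tree pop]
pop pop quick pop tree pop tree pop tree pop tree pop D D => pop pop quick pop tree pop tree pop tree pop tree pop tree pop D   [D → tree pop]
pop pop quick pop tree pop tree pop tree pop tree pop tree pop D => pop pop quick pop tree pop tree pop tree pop tree pop tree pop tree pop   [D → tree pop]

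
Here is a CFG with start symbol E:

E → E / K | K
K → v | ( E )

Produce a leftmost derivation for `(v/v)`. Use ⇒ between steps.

E ⇒ K ⇒ (E) ⇒ (E/K) ⇒ (K/K) ⇒ (v/K) ⇒ (v/v)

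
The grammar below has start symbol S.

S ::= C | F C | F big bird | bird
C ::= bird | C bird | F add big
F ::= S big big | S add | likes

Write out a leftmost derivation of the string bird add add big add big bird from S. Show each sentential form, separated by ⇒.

S ⇒ F big bird   [S ::= F big bird]
F big bird ⇒ S add big bird   [F ::= S add]
S add big bird ⇒ C add big bird   [S ::= C]
C add big bird ⇒ F add big add big bird   [C ::= F add big]
F add big add big bird ⇒ S add add big add big bird   [F ::= S add]
S add add big add big bird ⇒ bird add add big add big bird   [S ::= bird]

S ⇒ F big bird ⇒ S add big bird ⇒ C add big bird ⇒ F add big add big bird ⇒ S add add big add big bird ⇒ bird add add big add big bird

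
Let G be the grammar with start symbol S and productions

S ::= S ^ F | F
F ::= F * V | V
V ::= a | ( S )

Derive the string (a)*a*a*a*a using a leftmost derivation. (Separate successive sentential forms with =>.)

S => F   [S ::= F]
F => F*V   [F ::= F * V]
F*V => F*V*V   [F ::= F * V]
F*V*V => F*V*V*V   [F ::= F * V]
F*V*V*V => F*V*V*V*V   [F ::= F * V]
F*V*V*V*V => V*V*V*V*V   [F ::= V]
V*V*V*V*V => (S)*V*V*V*V   [V ::= ( S )]
(S)*V*V*V*V => (F)*V*V*V*V   [S ::= F]
(F)*V*V*V*V => (V)*V*V*V*V   [F ::= V]
(V)*V*V*V*V => (a)*V*V*V*V   [V ::= a]
(a)*V*V*V*V => (a)*a*V*V*V   [V ::= a]
(a)*a*V*V*V => (a)*a*a*V*V   [V ::= a]
(a)*a*a*V*V => (a)*a*a*a*V   [V ::= a]
(a)*a*a*a*V => (a)*a*a*a*a   [V ::= a]

S => F => F*V => F*V*V => F*V*V*V => F*V*V*V*V => V*V*V*V*V => (S)*V*V*V*V => (F)*V*V*V*V => (V)*V*V*V*V => (a)*V*V*V*V => (a)*a*V*V*V => (a)*a*a*V*V => (a)*a*a*a*V => (a)*a*a*a*a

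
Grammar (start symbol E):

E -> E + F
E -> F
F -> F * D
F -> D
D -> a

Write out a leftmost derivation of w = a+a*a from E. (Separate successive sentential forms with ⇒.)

E ⇒ E+F ⇒ F+F ⇒ D+F ⇒ a+F ⇒ a+F*D ⇒ a+D*D ⇒ a+a*D ⇒ a+a*a

E ⇒ E+F   [E -> E + F]
E+F ⇒ F+F   [E -> F]
F+F ⇒ D+F   [F -> D]
D+F ⇒ a+F   [D -> a]
a+F ⇒ a+F*D   [F -> F * D]
a+F*D ⇒ a+D*D   [F -> D]
a+D*D ⇒ a+a*D   [D -> a]
a+a*D ⇒ a+a*a   [D -> a]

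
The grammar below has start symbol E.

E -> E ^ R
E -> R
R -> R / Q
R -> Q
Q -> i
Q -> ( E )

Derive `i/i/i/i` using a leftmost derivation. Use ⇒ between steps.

E ⇒ R   [E -> R]
R ⇒ R/Q   [R -> R / Q]
R/Q ⇒ R/Q/Q   [R -> R / Q]
R/Q/Q ⇒ R/Q/Q/Q   [R -> R / Q]
R/Q/Q/Q ⇒ Q/Q/Q/Q   [R -> Q]
Q/Q/Q/Q ⇒ i/Q/Q/Q   [Q -> i]
i/Q/Q/Q ⇒ i/i/Q/Q   [Q -> i]
i/i/Q/Q ⇒ i/i/i/Q   [Q -> i]
i/i/i/Q ⇒ i/i/i/i   [Q -> i]

E ⇒ R ⇒ R/Q ⇒ R/Q/Q ⇒ R/Q/Q/Q ⇒ Q/Q/Q/Q ⇒ i/Q/Q/Q ⇒ i/i/Q/Q ⇒ i/i/i/Q ⇒ i/i/i/i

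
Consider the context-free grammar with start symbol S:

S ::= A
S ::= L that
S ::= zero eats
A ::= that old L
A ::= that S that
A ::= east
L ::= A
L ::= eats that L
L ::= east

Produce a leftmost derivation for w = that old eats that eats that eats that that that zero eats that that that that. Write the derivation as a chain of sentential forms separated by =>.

S => L that => A that => that old L that => that old eats that L that => that old eats that eats that L that => that old eats that eats that eats that L that => that old eats that eats that eats that A that => that old eats that eats that eats that that S that that => that old eats that eats that eats that that L that that that => that old eats that eats that eats that that A that that that => that old eats that eats that eats that that that S that that that that => that old eats that eats that eats that that that zero eats that that that that

S => L that   [S ::= L that]
L that => A that   [L ::= A]
A that => that old L that   [A ::= that old L]
that old L that => that old eats that L that   [L ::= eats that L]
that old eats that L that => that old eats that eats that L that   [L ::= eats that L]
that old eats that eats that L that => that old eats that eats that eats that L that   [L ::= eats that L]
that old eats that eats that eats that L that => that old eats that eats that eats that A that   [L ::= A]
that old eats that eats that eats that A that => that old eats that eats that eats that that S that that   [A ::= that S that]
that old eats that eats that eats that that S that that => that old eats that eats that eats that that L that that that   [S ::= L that]
that old eats that eats that eats that that L that that that => that old eats that eats that eats that that A that that that   [L ::= A]
that old eats that eats that eats that that A that that that => that old eats that eats that eats that that that S that that that that   [A ::= that S that]
that old eats that eats that eats that that that S that that that that => that old eats that eats that eats that that that zero eats that that that that   [S ::= zero eats]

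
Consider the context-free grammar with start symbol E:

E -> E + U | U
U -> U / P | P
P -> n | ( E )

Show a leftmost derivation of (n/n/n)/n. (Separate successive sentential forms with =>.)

E => U => U/P => P/P => (E)/P => (U)/P => (U/P)/P => (U/P/P)/P => (P/P/P)/P => (n/P/P)/P => (n/n/P)/P => (n/n/n)/P => (n/n/n)/n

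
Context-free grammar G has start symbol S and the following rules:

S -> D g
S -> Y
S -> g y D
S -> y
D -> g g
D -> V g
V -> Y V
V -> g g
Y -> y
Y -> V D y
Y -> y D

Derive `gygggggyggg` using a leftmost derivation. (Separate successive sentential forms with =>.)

S => gyD => gyVg => gyYVg => gyVDyVg => gyggDyVg => gyggVgyVg => gygggggyVg => gygggggyggg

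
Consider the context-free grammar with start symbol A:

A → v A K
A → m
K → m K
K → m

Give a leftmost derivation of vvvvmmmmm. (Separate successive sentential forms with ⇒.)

A ⇒ vAK   [A → v A K]
vAK ⇒ vvAKK   [A → v A K]
vvAKK ⇒ vvvAKKK   [A → v A K]
vvvAKKK ⇒ vvvvAKKKK   [A → v A K]
vvvvAKKKK ⇒ vvvvmKKKK   [A → m]
vvvvmKKKK ⇒ vvvvmmKKK   [K → m]
vvvvmmKKK ⇒ vvvvmmmKK   [K → m]
vvvvmmmKK ⇒ vvvvmmmmK   [K → m]
vvvvmmmmK ⇒ vvvvmmmmm   [K → m]

A⇒vAK⇒vvAKK⇒vvvAKKK⇒vvvvAKKKK⇒vvvvmKKKK⇒vvvvmmKKK⇒vvvvmmmKK⇒vvvvmmmmK⇒vvvvmmmmm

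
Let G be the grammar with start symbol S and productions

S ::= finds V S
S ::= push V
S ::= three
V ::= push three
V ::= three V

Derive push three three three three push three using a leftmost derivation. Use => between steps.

S => push V => push three V => push three three V => push three three three V => push three three three three V => push three three three three push three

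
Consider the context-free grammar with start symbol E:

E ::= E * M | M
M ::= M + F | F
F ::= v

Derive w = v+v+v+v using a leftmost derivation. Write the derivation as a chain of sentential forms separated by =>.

E=>M=>M+F=>M+F+F=>M+F+F+F=>F+F+F+F=>v+F+F+F=>v+v+F+F=>v+v+v+F=>v+v+v+v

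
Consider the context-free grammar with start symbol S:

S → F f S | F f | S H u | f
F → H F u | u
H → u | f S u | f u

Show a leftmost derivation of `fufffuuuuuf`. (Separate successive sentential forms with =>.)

S=>Ff=>HFuf=>fSuFuf=>fSHuuFuf=>fFfHuuFuf=>fufHuuFuf=>fuffSuuuFuf=>fufffuuuFuf=>fufffuuuuuf

S => Ff   [S → F f]
Ff => HFuf   [F → H F u]
HFuf => fSuFuf   [H → f S u]
fSuFuf => fSHuuFuf   [S → S H u]
fSHuuFuf => fFfHuuFuf   [S → F f]
fFfHuuFuf => fufHuuFuf   [F → u]
fufHuuFuf => fuffSuuuFuf   [H → f S u]
fuffSuuuFuf => fufffuuuFuf   [S → f]
fufffuuuFuf => fufffuuuuuf   [F → u]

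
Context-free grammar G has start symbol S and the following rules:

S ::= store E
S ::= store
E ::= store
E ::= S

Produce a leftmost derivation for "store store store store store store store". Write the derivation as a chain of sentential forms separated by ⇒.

S ⇒ store E   [S ::= store E]
store E ⇒ store S   [E ::= S]
store S ⇒ store store E   [S ::= store E]
store store E ⇒ store store S   [E ::= S]
store store S ⇒ store store store E   [S ::= store E]
store store store E ⇒ store store store S   [E ::= S]
store store store S ⇒ store store store store E   [S ::= store E]
store store store store E ⇒ store store store store S   [E ::= S]
store store store store S ⇒ store store store store store E   [S ::= store E]
store store store store store E ⇒ store store store store store S   [E ::= S]
store store store store store S ⇒ store store store store store store E   [S ::= store E]
store store store store store store E ⇒ store store store store store store store   [E ::= store]

S ⇒ store E ⇒ store S ⇒ store store E ⇒ store store S ⇒ store store store E ⇒ store store store S ⇒ store store store store E ⇒ store store store store S ⇒ store store store store store E ⇒ store store store store store S ⇒ store store store store store store E ⇒ store store store store store store store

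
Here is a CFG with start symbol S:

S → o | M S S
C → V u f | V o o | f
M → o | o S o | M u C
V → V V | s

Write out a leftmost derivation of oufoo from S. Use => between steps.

S => MSS => MuCSS => ouCSS => oufSS => oufoS => oufoo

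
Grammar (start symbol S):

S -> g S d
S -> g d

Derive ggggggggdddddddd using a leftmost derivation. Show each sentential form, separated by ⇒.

S⇒gSd⇒ggSdd⇒gggSddd⇒ggggSdddd⇒gggggSddddd⇒ggggggSdddddd⇒gggggggSddddddd⇒ggggggggdddddddd

S ⇒ gSd   [S -> g S d]
gSd ⇒ ggSdd   [S -> g S d]
ggSdd ⇒ gggSddd   [S -> g S d]
gggSddd ⇒ ggggSdddd   [S -> g S d]
ggggSdddd ⇒ gggggSddddd   [S -> g S d]
gggggSddddd ⇒ ggggggSdddddd   [S -> g S d]
ggggggSdddddd ⇒ gggggggSddddddd   [S -> g S d]
gggggggSddddddd ⇒ ggggggggdddddddd   [S -> g d]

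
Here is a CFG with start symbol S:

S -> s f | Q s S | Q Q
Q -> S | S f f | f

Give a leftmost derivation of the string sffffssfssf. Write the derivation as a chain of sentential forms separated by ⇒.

S ⇒ QsS ⇒ SsS ⇒ QsSsS ⇒ SffsSsS ⇒ QQffsSsS ⇒ SQffsSsS ⇒ sfQffsSsS ⇒ sffffsSsS ⇒ sffffssfsS ⇒ sffffssfssf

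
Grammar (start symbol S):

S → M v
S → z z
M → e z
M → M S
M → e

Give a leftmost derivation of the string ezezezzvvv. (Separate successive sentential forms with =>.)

S => Mv   [S → M v]
Mv => MSv   [M → M S]
MSv => ezSv   [M → e z]
ezSv => ezMvv   [S → M v]
ezMvv => ezMSvv   [M → M S]
ezMSvv => ezezSvv   [M → e z]
ezezSvv => ezezMvvv   [S → M v]
ezezMvvv => ezezMSvvv   [M → M S]
ezezMSvvv => ezezeSvvv   [M → e]
ezezeSvvv => ezezezzvvv   [S → z z]

S => Mv => MSv => ezSv => ezMvv => ezMSvv => ezezSvv => ezezMvvv => ezezMSvvv => ezezeSvvv => ezezezzvvv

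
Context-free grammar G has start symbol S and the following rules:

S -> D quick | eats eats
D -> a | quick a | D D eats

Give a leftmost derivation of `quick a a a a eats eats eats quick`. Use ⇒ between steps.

S ⇒ D quick   [S -> D quick]
D quick ⇒ D D eats quick   [D -> D D eats]
D D eats quick ⇒ quick a D eats quick   [D -> quick a]
quick a D eats quick ⇒ quick a D D eats eats quick   [D -> D D eats]
quick a D D eats eats quick ⇒ quick a a D eats eats quick   [D -> a]
quick a a D eats eats quick ⇒ quick a a D D eats eats eats quick   [D -> D D eats]
quick a a D D eats eats eats quick ⇒ quick a a a D eats eats eats quick   [D -> a]
quick a a a D eats eats eats quick ⇒ quick a a a a eats eats eats quick   [D -> a]

S ⇒ D quick ⇒ D D eats quick ⇒ quick a D eats quick ⇒ quick a D D eats eats quick ⇒ quick a a D eats eats quick ⇒ quick a a D D eats eats eats quick ⇒ quick a a a D eats eats eats quick ⇒ quick a a a a eats eats eats quick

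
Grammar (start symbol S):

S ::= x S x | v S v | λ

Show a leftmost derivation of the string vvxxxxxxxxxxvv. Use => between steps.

S => vSv => vvSvv => vvxSxvv => vvxxSxxvv => vvxxxSxxxvv => vvxxxxSxxxxvv => vvxxxxxSxxxxxvv => vvxxxxxxxxxxvv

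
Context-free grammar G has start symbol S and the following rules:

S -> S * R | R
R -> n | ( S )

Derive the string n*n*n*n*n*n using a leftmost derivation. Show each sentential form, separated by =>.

S=>S*R=>S*R*R=>S*R*R*R=>S*R*R*R*R=>S*R*R*R*R*R=>R*R*R*R*R*R=>n*R*R*R*R*R=>n*n*R*R*R*R=>n*n*n*R*R*R=>n*n*n*n*R*R=>n*n*n*n*n*R=>n*n*n*n*n*n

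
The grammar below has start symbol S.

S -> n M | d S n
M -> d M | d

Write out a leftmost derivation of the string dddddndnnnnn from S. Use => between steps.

S=>dSn=>ddSnn=>dddSnnn=>ddddSnnnn=>dddddSnnnnn=>dddddnMnnnnn=>dddddndnnnnn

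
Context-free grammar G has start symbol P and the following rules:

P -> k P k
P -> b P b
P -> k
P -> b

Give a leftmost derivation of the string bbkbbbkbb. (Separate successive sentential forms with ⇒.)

P ⇒ bPb   [P -> b P b]
bPb ⇒ bbPbb   [P -> b P b]
bbPbb ⇒ bbkPkbb   [P -> k P k]
bbkPkbb ⇒ bbkbPbkbb   [P -> b P b]
bbkbPbkbb ⇒ bbkbbbkbb   [P -> b]

P ⇒ bPb ⇒ bbPbb ⇒ bbkPkbb ⇒ bbkbPbkbb ⇒ bbkbbbkbb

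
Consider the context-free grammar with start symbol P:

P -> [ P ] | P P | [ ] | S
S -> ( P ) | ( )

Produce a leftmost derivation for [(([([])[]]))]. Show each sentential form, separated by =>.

P => [P]   [P -> [ P ]]
[P] => [S]   [P -> S]
[S] => [(P)]   [S -> ( P )]
[(P)] => [(S)]   [P -> S]
[(S)] => [((P))]   [S -> ( P )]
[((P))] => [(([P]))]   [P -> [ P ]]
[(([P]))] => [(([PP]))]   [P -> P P]
[(([PP]))] => [(([SP]))]   [P -> S]
[(([SP]))] => [(([(P)P]))]   [S -> ( P )]
[(([(P)P]))] => [(([([])P]))]   [P -> [ ]]
[(([([])P]))] => [(([([])[]]))]   [P -> [ ]]

P=>[P]=>[S]=>[(P)]=>[(S)]=>[((P))]=>[(([P]))]=>[(([PP]))]=>[(([SP]))]=>[(([(P)P]))]=>[(([([])P]))]=>[(([([])[]]))]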